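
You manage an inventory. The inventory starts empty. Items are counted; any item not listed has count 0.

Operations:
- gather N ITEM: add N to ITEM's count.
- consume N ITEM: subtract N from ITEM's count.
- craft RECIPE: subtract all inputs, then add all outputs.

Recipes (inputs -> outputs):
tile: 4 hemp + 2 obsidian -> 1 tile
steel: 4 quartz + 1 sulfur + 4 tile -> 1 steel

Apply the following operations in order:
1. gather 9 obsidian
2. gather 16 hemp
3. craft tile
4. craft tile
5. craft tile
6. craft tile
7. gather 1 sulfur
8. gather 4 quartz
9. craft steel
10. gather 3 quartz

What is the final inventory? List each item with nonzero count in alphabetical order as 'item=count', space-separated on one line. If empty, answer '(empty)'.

After 1 (gather 9 obsidian): obsidian=9
After 2 (gather 16 hemp): hemp=16 obsidian=9
After 3 (craft tile): hemp=12 obsidian=7 tile=1
After 4 (craft tile): hemp=8 obsidian=5 tile=2
After 5 (craft tile): hemp=4 obsidian=3 tile=3
After 6 (craft tile): obsidian=1 tile=4
After 7 (gather 1 sulfur): obsidian=1 sulfur=1 tile=4
After 8 (gather 4 quartz): obsidian=1 quartz=4 sulfur=1 tile=4
After 9 (craft steel): obsidian=1 steel=1
After 10 (gather 3 quartz): obsidian=1 quartz=3 steel=1

Answer: obsidian=1 quartz=3 steel=1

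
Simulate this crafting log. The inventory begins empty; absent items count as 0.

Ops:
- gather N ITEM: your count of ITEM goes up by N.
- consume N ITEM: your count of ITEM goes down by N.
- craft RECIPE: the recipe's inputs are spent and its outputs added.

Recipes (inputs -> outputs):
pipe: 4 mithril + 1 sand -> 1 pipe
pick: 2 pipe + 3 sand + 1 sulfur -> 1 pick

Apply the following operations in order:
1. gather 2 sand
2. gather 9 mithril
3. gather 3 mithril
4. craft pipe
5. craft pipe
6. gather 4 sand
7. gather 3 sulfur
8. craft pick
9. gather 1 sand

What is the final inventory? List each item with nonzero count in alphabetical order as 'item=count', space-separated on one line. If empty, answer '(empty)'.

Answer: mithril=4 pick=1 sand=2 sulfur=2

Derivation:
After 1 (gather 2 sand): sand=2
After 2 (gather 9 mithril): mithril=9 sand=2
After 3 (gather 3 mithril): mithril=12 sand=2
After 4 (craft pipe): mithril=8 pipe=1 sand=1
After 5 (craft pipe): mithril=4 pipe=2
After 6 (gather 4 sand): mithril=4 pipe=2 sand=4
After 7 (gather 3 sulfur): mithril=4 pipe=2 sand=4 sulfur=3
After 8 (craft pick): mithril=4 pick=1 sand=1 sulfur=2
After 9 (gather 1 sand): mithril=4 pick=1 sand=2 sulfur=2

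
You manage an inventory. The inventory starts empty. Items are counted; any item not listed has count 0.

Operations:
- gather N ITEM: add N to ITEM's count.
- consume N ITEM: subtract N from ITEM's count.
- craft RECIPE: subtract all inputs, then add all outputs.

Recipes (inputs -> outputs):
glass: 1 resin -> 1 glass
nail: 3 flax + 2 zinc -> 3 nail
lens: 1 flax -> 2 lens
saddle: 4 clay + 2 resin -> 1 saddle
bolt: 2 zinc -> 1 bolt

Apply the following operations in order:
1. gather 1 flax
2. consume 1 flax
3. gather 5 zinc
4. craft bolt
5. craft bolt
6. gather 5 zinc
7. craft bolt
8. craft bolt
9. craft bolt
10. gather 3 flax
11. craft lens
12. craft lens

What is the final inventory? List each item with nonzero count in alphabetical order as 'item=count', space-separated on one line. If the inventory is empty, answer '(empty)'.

Answer: bolt=5 flax=1 lens=4

Derivation:
After 1 (gather 1 flax): flax=1
After 2 (consume 1 flax): (empty)
After 3 (gather 5 zinc): zinc=5
After 4 (craft bolt): bolt=1 zinc=3
After 5 (craft bolt): bolt=2 zinc=1
After 6 (gather 5 zinc): bolt=2 zinc=6
After 7 (craft bolt): bolt=3 zinc=4
After 8 (craft bolt): bolt=4 zinc=2
After 9 (craft bolt): bolt=5
After 10 (gather 3 flax): bolt=5 flax=3
After 11 (craft lens): bolt=5 flax=2 lens=2
After 12 (craft lens): bolt=5 flax=1 lens=4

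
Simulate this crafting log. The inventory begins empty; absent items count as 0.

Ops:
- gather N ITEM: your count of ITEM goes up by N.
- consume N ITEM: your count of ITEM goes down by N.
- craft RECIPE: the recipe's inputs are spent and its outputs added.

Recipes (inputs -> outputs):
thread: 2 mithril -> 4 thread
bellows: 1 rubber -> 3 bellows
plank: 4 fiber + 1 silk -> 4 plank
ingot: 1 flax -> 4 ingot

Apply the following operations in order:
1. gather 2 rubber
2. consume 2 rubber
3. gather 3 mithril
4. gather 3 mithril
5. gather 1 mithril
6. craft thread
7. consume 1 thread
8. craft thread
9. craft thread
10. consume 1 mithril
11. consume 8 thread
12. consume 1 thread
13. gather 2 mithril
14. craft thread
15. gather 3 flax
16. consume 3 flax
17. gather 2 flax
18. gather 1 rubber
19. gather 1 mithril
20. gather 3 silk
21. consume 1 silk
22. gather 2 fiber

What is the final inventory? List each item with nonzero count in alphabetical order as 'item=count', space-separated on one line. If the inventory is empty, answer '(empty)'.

After 1 (gather 2 rubber): rubber=2
After 2 (consume 2 rubber): (empty)
After 3 (gather 3 mithril): mithril=3
After 4 (gather 3 mithril): mithril=6
After 5 (gather 1 mithril): mithril=7
After 6 (craft thread): mithril=5 thread=4
After 7 (consume 1 thread): mithril=5 thread=3
After 8 (craft thread): mithril=3 thread=7
After 9 (craft thread): mithril=1 thread=11
After 10 (consume 1 mithril): thread=11
After 11 (consume 8 thread): thread=3
After 12 (consume 1 thread): thread=2
After 13 (gather 2 mithril): mithril=2 thread=2
After 14 (craft thread): thread=6
After 15 (gather 3 flax): flax=3 thread=6
After 16 (consume 3 flax): thread=6
After 17 (gather 2 flax): flax=2 thread=6
After 18 (gather 1 rubber): flax=2 rubber=1 thread=6
After 19 (gather 1 mithril): flax=2 mithril=1 rubber=1 thread=6
After 20 (gather 3 silk): flax=2 mithril=1 rubber=1 silk=3 thread=6
After 21 (consume 1 silk): flax=2 mithril=1 rubber=1 silk=2 thread=6
After 22 (gather 2 fiber): fiber=2 flax=2 mithril=1 rubber=1 silk=2 thread=6

Answer: fiber=2 flax=2 mithril=1 rubber=1 silk=2 thread=6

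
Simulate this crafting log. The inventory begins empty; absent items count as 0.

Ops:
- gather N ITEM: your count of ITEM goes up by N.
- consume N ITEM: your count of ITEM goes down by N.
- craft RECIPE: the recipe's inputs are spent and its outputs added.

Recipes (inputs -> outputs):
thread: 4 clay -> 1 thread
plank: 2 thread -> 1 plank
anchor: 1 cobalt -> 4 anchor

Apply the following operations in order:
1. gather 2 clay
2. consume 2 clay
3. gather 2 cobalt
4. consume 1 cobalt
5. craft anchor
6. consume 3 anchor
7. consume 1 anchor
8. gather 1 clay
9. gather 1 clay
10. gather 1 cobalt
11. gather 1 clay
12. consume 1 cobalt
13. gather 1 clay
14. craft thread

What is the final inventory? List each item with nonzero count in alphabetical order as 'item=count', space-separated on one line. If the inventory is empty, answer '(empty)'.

Answer: thread=1

Derivation:
After 1 (gather 2 clay): clay=2
After 2 (consume 2 clay): (empty)
After 3 (gather 2 cobalt): cobalt=2
After 4 (consume 1 cobalt): cobalt=1
After 5 (craft anchor): anchor=4
After 6 (consume 3 anchor): anchor=1
After 7 (consume 1 anchor): (empty)
After 8 (gather 1 clay): clay=1
After 9 (gather 1 clay): clay=2
After 10 (gather 1 cobalt): clay=2 cobalt=1
After 11 (gather 1 clay): clay=3 cobalt=1
After 12 (consume 1 cobalt): clay=3
After 13 (gather 1 clay): clay=4
After 14 (craft thread): thread=1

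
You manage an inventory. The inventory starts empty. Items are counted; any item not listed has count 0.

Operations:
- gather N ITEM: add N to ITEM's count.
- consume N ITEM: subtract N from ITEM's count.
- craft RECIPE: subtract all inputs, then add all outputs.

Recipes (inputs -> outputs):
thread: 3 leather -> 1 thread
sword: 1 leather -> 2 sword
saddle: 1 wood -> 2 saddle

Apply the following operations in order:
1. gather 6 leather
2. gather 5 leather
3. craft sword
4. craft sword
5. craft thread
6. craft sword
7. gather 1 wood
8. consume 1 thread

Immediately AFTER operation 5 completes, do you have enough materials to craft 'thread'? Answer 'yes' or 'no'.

Answer: yes

Derivation:
After 1 (gather 6 leather): leather=6
After 2 (gather 5 leather): leather=11
After 3 (craft sword): leather=10 sword=2
After 4 (craft sword): leather=9 sword=4
After 5 (craft thread): leather=6 sword=4 thread=1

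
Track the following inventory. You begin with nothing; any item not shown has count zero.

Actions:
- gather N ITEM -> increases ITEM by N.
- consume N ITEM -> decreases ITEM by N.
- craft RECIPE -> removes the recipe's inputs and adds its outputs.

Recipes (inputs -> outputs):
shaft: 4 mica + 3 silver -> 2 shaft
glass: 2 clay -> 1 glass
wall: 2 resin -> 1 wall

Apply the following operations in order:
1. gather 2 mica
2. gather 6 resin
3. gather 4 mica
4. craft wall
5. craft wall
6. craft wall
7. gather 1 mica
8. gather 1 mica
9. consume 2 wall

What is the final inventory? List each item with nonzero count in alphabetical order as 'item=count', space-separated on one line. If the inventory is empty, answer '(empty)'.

After 1 (gather 2 mica): mica=2
After 2 (gather 6 resin): mica=2 resin=6
After 3 (gather 4 mica): mica=6 resin=6
After 4 (craft wall): mica=6 resin=4 wall=1
After 5 (craft wall): mica=6 resin=2 wall=2
After 6 (craft wall): mica=6 wall=3
After 7 (gather 1 mica): mica=7 wall=3
After 8 (gather 1 mica): mica=8 wall=3
After 9 (consume 2 wall): mica=8 wall=1

Answer: mica=8 wall=1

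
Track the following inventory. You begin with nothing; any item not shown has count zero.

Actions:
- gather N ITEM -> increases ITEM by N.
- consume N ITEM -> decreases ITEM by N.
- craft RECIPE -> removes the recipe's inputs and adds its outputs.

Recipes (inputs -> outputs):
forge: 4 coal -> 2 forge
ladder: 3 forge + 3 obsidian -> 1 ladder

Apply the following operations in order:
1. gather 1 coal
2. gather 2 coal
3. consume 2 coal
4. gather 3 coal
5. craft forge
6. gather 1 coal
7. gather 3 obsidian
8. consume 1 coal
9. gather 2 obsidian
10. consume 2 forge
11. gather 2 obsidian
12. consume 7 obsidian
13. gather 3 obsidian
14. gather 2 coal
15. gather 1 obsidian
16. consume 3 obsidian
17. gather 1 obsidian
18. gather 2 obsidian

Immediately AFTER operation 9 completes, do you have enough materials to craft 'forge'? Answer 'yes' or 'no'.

After 1 (gather 1 coal): coal=1
After 2 (gather 2 coal): coal=3
After 3 (consume 2 coal): coal=1
After 4 (gather 3 coal): coal=4
After 5 (craft forge): forge=2
After 6 (gather 1 coal): coal=1 forge=2
After 7 (gather 3 obsidian): coal=1 forge=2 obsidian=3
After 8 (consume 1 coal): forge=2 obsidian=3
After 9 (gather 2 obsidian): forge=2 obsidian=5

Answer: no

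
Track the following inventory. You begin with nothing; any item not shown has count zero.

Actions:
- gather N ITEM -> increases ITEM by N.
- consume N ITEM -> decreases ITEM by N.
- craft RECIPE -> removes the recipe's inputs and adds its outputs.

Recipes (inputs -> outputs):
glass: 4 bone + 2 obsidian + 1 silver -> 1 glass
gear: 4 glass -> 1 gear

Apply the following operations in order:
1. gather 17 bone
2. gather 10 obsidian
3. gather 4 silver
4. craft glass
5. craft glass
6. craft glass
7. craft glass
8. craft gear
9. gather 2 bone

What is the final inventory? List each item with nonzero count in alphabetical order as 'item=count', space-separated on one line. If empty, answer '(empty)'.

After 1 (gather 17 bone): bone=17
After 2 (gather 10 obsidian): bone=17 obsidian=10
After 3 (gather 4 silver): bone=17 obsidian=10 silver=4
After 4 (craft glass): bone=13 glass=1 obsidian=8 silver=3
After 5 (craft glass): bone=9 glass=2 obsidian=6 silver=2
After 6 (craft glass): bone=5 glass=3 obsidian=4 silver=1
After 7 (craft glass): bone=1 glass=4 obsidian=2
After 8 (craft gear): bone=1 gear=1 obsidian=2
After 9 (gather 2 bone): bone=3 gear=1 obsidian=2

Answer: bone=3 gear=1 obsidian=2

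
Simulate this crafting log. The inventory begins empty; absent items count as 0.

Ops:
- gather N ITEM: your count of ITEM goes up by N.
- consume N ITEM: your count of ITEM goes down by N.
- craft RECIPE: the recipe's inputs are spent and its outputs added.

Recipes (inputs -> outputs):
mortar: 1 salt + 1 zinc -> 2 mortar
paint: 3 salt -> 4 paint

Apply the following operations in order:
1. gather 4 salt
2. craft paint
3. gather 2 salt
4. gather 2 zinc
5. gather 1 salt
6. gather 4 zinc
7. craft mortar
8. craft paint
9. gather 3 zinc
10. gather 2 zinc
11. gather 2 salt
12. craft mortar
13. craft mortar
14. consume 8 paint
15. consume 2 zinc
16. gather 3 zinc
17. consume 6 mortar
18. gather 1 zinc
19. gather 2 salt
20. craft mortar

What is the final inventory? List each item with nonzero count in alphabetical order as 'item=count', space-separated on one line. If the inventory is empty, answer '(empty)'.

Answer: mortar=2 salt=1 zinc=9

Derivation:
After 1 (gather 4 salt): salt=4
After 2 (craft paint): paint=4 salt=1
After 3 (gather 2 salt): paint=4 salt=3
After 4 (gather 2 zinc): paint=4 salt=3 zinc=2
After 5 (gather 1 salt): paint=4 salt=4 zinc=2
After 6 (gather 4 zinc): paint=4 salt=4 zinc=6
After 7 (craft mortar): mortar=2 paint=4 salt=3 zinc=5
After 8 (craft paint): mortar=2 paint=8 zinc=5
After 9 (gather 3 zinc): mortar=2 paint=8 zinc=8
After 10 (gather 2 zinc): mortar=2 paint=8 zinc=10
After 11 (gather 2 salt): mortar=2 paint=8 salt=2 zinc=10
After 12 (craft mortar): mortar=4 paint=8 salt=1 zinc=9
After 13 (craft mortar): mortar=6 paint=8 zinc=8
After 14 (consume 8 paint): mortar=6 zinc=8
After 15 (consume 2 zinc): mortar=6 zinc=6
After 16 (gather 3 zinc): mortar=6 zinc=9
After 17 (consume 6 mortar): zinc=9
After 18 (gather 1 zinc): zinc=10
After 19 (gather 2 salt): salt=2 zinc=10
After 20 (craft mortar): mortar=2 salt=1 zinc=9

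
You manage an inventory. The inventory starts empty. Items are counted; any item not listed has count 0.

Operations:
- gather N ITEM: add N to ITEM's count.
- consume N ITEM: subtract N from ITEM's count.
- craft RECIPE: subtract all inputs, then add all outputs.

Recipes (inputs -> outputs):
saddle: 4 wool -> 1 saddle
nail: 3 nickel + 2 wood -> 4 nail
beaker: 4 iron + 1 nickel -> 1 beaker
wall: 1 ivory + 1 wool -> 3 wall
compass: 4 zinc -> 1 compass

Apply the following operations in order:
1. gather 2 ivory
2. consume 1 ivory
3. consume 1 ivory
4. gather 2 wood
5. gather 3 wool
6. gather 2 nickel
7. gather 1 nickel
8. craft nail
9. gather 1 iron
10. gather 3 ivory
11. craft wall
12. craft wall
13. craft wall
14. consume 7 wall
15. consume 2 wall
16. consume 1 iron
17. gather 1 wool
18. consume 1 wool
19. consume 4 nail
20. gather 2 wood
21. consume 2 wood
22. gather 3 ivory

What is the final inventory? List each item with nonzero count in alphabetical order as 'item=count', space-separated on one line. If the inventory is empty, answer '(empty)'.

Answer: ivory=3

Derivation:
After 1 (gather 2 ivory): ivory=2
After 2 (consume 1 ivory): ivory=1
After 3 (consume 1 ivory): (empty)
After 4 (gather 2 wood): wood=2
After 5 (gather 3 wool): wood=2 wool=3
After 6 (gather 2 nickel): nickel=2 wood=2 wool=3
After 7 (gather 1 nickel): nickel=3 wood=2 wool=3
After 8 (craft nail): nail=4 wool=3
After 9 (gather 1 iron): iron=1 nail=4 wool=3
After 10 (gather 3 ivory): iron=1 ivory=3 nail=4 wool=3
After 11 (craft wall): iron=1 ivory=2 nail=4 wall=3 wool=2
After 12 (craft wall): iron=1 ivory=1 nail=4 wall=6 wool=1
After 13 (craft wall): iron=1 nail=4 wall=9
After 14 (consume 7 wall): iron=1 nail=4 wall=2
After 15 (consume 2 wall): iron=1 nail=4
After 16 (consume 1 iron): nail=4
After 17 (gather 1 wool): nail=4 wool=1
After 18 (consume 1 wool): nail=4
After 19 (consume 4 nail): (empty)
After 20 (gather 2 wood): wood=2
After 21 (consume 2 wood): (empty)
After 22 (gather 3 ivory): ivory=3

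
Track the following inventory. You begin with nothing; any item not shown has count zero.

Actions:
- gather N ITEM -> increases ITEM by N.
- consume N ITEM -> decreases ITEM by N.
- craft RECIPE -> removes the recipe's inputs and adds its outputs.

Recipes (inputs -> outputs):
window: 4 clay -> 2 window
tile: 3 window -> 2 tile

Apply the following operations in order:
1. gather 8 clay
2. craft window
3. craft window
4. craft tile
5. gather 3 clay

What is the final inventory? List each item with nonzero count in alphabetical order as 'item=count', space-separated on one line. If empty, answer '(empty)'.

Answer: clay=3 tile=2 window=1

Derivation:
After 1 (gather 8 clay): clay=8
After 2 (craft window): clay=4 window=2
After 3 (craft window): window=4
After 4 (craft tile): tile=2 window=1
After 5 (gather 3 clay): clay=3 tile=2 window=1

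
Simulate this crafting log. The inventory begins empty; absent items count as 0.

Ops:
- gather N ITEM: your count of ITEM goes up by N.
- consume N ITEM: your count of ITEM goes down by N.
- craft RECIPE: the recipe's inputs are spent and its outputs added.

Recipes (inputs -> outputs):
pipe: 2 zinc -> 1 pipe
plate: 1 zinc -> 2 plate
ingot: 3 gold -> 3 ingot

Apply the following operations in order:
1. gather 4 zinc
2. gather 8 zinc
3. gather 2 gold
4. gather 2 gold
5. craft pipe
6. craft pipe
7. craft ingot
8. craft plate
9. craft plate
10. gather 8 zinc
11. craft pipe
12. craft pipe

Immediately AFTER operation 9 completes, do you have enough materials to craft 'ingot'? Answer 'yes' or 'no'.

After 1 (gather 4 zinc): zinc=4
After 2 (gather 8 zinc): zinc=12
After 3 (gather 2 gold): gold=2 zinc=12
After 4 (gather 2 gold): gold=4 zinc=12
After 5 (craft pipe): gold=4 pipe=1 zinc=10
After 6 (craft pipe): gold=4 pipe=2 zinc=8
After 7 (craft ingot): gold=1 ingot=3 pipe=2 zinc=8
After 8 (craft plate): gold=1 ingot=3 pipe=2 plate=2 zinc=7
After 9 (craft plate): gold=1 ingot=3 pipe=2 plate=4 zinc=6

Answer: no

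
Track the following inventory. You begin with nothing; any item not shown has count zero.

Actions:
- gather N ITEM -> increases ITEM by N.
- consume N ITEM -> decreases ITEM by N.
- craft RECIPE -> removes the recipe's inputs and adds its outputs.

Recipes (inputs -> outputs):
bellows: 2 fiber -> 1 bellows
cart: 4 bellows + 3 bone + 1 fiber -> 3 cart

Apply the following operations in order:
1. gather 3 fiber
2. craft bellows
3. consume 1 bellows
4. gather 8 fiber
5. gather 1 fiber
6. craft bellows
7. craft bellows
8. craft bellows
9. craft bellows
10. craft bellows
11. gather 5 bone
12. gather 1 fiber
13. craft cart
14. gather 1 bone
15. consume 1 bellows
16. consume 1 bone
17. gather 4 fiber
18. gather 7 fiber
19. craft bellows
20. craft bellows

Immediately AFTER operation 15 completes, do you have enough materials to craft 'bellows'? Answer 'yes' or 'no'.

Answer: no

Derivation:
After 1 (gather 3 fiber): fiber=3
After 2 (craft bellows): bellows=1 fiber=1
After 3 (consume 1 bellows): fiber=1
After 4 (gather 8 fiber): fiber=9
After 5 (gather 1 fiber): fiber=10
After 6 (craft bellows): bellows=1 fiber=8
After 7 (craft bellows): bellows=2 fiber=6
After 8 (craft bellows): bellows=3 fiber=4
After 9 (craft bellows): bellows=4 fiber=2
After 10 (craft bellows): bellows=5
After 11 (gather 5 bone): bellows=5 bone=5
After 12 (gather 1 fiber): bellows=5 bone=5 fiber=1
After 13 (craft cart): bellows=1 bone=2 cart=3
After 14 (gather 1 bone): bellows=1 bone=3 cart=3
After 15 (consume 1 bellows): bone=3 cart=3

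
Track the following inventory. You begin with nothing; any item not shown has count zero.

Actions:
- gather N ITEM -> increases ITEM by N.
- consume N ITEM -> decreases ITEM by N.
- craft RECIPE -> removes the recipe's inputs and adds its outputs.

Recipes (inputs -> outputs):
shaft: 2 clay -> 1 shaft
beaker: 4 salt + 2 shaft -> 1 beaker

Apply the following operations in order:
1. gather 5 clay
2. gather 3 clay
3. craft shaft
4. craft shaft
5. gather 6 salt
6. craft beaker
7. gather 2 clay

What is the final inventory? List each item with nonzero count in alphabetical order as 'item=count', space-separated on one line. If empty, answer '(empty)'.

After 1 (gather 5 clay): clay=5
After 2 (gather 3 clay): clay=8
After 3 (craft shaft): clay=6 shaft=1
After 4 (craft shaft): clay=4 shaft=2
After 5 (gather 6 salt): clay=4 salt=6 shaft=2
After 6 (craft beaker): beaker=1 clay=4 salt=2
After 7 (gather 2 clay): beaker=1 clay=6 salt=2

Answer: beaker=1 clay=6 salt=2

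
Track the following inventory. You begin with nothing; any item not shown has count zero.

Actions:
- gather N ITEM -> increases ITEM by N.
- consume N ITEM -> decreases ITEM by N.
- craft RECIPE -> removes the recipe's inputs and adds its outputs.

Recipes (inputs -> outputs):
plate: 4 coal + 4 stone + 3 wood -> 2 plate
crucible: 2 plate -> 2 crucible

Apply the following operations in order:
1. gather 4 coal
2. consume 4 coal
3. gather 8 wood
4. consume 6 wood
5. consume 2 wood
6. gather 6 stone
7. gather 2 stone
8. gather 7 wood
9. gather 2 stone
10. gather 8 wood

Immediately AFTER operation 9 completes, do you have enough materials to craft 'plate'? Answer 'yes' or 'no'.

Answer: no

Derivation:
After 1 (gather 4 coal): coal=4
After 2 (consume 4 coal): (empty)
After 3 (gather 8 wood): wood=8
After 4 (consume 6 wood): wood=2
After 5 (consume 2 wood): (empty)
After 6 (gather 6 stone): stone=6
After 7 (gather 2 stone): stone=8
After 8 (gather 7 wood): stone=8 wood=7
After 9 (gather 2 stone): stone=10 wood=7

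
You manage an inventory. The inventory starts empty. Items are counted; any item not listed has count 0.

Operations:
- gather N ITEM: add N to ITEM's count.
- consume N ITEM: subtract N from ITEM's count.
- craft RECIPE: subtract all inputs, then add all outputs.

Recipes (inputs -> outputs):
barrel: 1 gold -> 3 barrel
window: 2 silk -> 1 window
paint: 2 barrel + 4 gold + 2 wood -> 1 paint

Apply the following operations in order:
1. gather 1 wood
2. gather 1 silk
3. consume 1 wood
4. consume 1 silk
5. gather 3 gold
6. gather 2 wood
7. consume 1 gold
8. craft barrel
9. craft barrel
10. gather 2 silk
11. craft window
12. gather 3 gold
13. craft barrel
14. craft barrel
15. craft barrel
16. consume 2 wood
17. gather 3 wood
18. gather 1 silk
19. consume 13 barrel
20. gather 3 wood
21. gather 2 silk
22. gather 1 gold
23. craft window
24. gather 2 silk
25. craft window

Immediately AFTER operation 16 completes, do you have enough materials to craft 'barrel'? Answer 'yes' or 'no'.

After 1 (gather 1 wood): wood=1
After 2 (gather 1 silk): silk=1 wood=1
After 3 (consume 1 wood): silk=1
After 4 (consume 1 silk): (empty)
After 5 (gather 3 gold): gold=3
After 6 (gather 2 wood): gold=3 wood=2
After 7 (consume 1 gold): gold=2 wood=2
After 8 (craft barrel): barrel=3 gold=1 wood=2
After 9 (craft barrel): barrel=6 wood=2
After 10 (gather 2 silk): barrel=6 silk=2 wood=2
After 11 (craft window): barrel=6 window=1 wood=2
After 12 (gather 3 gold): barrel=6 gold=3 window=1 wood=2
After 13 (craft barrel): barrel=9 gold=2 window=1 wood=2
After 14 (craft barrel): barrel=12 gold=1 window=1 wood=2
After 15 (craft barrel): barrel=15 window=1 wood=2
After 16 (consume 2 wood): barrel=15 window=1

Answer: no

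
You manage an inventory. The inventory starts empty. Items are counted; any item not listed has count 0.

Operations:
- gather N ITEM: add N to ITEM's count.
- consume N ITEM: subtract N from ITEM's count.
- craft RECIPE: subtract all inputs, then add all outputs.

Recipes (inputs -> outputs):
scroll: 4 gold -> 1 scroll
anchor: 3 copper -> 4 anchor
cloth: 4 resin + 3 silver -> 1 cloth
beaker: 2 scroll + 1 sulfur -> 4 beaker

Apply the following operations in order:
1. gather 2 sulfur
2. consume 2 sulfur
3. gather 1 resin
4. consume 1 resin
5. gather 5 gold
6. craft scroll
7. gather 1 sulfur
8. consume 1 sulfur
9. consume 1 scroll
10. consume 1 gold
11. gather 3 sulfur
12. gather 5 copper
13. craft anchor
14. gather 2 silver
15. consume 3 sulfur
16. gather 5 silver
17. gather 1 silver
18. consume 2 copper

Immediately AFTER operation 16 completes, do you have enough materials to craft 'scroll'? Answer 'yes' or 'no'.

After 1 (gather 2 sulfur): sulfur=2
After 2 (consume 2 sulfur): (empty)
After 3 (gather 1 resin): resin=1
After 4 (consume 1 resin): (empty)
After 5 (gather 5 gold): gold=5
After 6 (craft scroll): gold=1 scroll=1
After 7 (gather 1 sulfur): gold=1 scroll=1 sulfur=1
After 8 (consume 1 sulfur): gold=1 scroll=1
After 9 (consume 1 scroll): gold=1
After 10 (consume 1 gold): (empty)
After 11 (gather 3 sulfur): sulfur=3
After 12 (gather 5 copper): copper=5 sulfur=3
After 13 (craft anchor): anchor=4 copper=2 sulfur=3
After 14 (gather 2 silver): anchor=4 copper=2 silver=2 sulfur=3
After 15 (consume 3 sulfur): anchor=4 copper=2 silver=2
After 16 (gather 5 silver): anchor=4 copper=2 silver=7

Answer: no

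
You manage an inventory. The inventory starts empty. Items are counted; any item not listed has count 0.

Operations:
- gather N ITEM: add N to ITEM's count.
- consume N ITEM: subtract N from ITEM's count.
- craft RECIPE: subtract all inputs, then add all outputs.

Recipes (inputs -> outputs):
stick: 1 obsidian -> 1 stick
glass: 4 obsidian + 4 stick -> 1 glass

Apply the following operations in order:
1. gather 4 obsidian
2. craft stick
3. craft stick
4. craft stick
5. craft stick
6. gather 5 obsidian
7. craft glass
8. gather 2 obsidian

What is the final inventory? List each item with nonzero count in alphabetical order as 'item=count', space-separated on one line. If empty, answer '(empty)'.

Answer: glass=1 obsidian=3

Derivation:
After 1 (gather 4 obsidian): obsidian=4
After 2 (craft stick): obsidian=3 stick=1
After 3 (craft stick): obsidian=2 stick=2
After 4 (craft stick): obsidian=1 stick=3
After 5 (craft stick): stick=4
After 6 (gather 5 obsidian): obsidian=5 stick=4
After 7 (craft glass): glass=1 obsidian=1
After 8 (gather 2 obsidian): glass=1 obsidian=3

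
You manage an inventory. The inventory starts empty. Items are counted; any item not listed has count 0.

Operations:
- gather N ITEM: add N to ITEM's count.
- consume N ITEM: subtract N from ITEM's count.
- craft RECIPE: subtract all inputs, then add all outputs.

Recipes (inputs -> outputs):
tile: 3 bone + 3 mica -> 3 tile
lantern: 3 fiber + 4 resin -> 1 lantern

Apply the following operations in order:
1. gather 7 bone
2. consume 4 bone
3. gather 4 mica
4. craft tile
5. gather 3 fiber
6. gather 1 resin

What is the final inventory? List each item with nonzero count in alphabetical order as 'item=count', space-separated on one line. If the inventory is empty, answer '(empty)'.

After 1 (gather 7 bone): bone=7
After 2 (consume 4 bone): bone=3
After 3 (gather 4 mica): bone=3 mica=4
After 4 (craft tile): mica=1 tile=3
After 5 (gather 3 fiber): fiber=3 mica=1 tile=3
After 6 (gather 1 resin): fiber=3 mica=1 resin=1 tile=3

Answer: fiber=3 mica=1 resin=1 tile=3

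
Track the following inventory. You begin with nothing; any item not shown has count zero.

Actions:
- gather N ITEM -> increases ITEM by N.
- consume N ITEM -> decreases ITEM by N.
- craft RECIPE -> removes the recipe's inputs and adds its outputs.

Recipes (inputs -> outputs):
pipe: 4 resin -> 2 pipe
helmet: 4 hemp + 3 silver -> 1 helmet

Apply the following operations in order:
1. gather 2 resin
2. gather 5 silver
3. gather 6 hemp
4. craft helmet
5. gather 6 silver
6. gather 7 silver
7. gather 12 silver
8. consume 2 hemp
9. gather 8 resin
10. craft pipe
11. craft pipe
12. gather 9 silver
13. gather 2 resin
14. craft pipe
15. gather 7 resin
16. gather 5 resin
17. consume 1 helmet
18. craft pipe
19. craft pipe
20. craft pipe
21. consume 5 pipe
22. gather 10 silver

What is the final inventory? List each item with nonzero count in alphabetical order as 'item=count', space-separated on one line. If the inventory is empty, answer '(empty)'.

After 1 (gather 2 resin): resin=2
After 2 (gather 5 silver): resin=2 silver=5
After 3 (gather 6 hemp): hemp=6 resin=2 silver=5
After 4 (craft helmet): helmet=1 hemp=2 resin=2 silver=2
After 5 (gather 6 silver): helmet=1 hemp=2 resin=2 silver=8
After 6 (gather 7 silver): helmet=1 hemp=2 resin=2 silver=15
After 7 (gather 12 silver): helmet=1 hemp=2 resin=2 silver=27
After 8 (consume 2 hemp): helmet=1 resin=2 silver=27
After 9 (gather 8 resin): helmet=1 resin=10 silver=27
After 10 (craft pipe): helmet=1 pipe=2 resin=6 silver=27
After 11 (craft pipe): helmet=1 pipe=4 resin=2 silver=27
After 12 (gather 9 silver): helmet=1 pipe=4 resin=2 silver=36
After 13 (gather 2 resin): helmet=1 pipe=4 resin=4 silver=36
After 14 (craft pipe): helmet=1 pipe=6 silver=36
After 15 (gather 7 resin): helmet=1 pipe=6 resin=7 silver=36
After 16 (gather 5 resin): helmet=1 pipe=6 resin=12 silver=36
After 17 (consume 1 helmet): pipe=6 resin=12 silver=36
After 18 (craft pipe): pipe=8 resin=8 silver=36
After 19 (craft pipe): pipe=10 resin=4 silver=36
After 20 (craft pipe): pipe=12 silver=36
After 21 (consume 5 pipe): pipe=7 silver=36
After 22 (gather 10 silver): pipe=7 silver=46

Answer: pipe=7 silver=46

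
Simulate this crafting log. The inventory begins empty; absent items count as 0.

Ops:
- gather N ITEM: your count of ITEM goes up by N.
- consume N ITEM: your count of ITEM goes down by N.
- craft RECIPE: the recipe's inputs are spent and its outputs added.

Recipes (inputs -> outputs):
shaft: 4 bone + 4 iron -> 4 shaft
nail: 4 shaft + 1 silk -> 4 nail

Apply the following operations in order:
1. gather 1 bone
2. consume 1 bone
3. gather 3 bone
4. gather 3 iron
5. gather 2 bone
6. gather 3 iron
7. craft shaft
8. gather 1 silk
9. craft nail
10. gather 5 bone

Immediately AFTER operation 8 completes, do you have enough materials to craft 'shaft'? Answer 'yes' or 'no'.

After 1 (gather 1 bone): bone=1
After 2 (consume 1 bone): (empty)
After 3 (gather 3 bone): bone=3
After 4 (gather 3 iron): bone=3 iron=3
After 5 (gather 2 bone): bone=5 iron=3
After 6 (gather 3 iron): bone=5 iron=6
After 7 (craft shaft): bone=1 iron=2 shaft=4
After 8 (gather 1 silk): bone=1 iron=2 shaft=4 silk=1

Answer: no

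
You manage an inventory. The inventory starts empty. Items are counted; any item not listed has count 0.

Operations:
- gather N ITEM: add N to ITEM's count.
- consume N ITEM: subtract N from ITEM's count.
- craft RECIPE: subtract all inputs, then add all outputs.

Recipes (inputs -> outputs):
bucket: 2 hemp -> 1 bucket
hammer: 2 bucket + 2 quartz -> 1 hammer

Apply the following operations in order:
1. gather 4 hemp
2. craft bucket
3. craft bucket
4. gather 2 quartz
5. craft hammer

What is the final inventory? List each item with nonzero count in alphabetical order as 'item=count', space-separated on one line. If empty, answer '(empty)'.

Answer: hammer=1

Derivation:
After 1 (gather 4 hemp): hemp=4
After 2 (craft bucket): bucket=1 hemp=2
After 3 (craft bucket): bucket=2
After 4 (gather 2 quartz): bucket=2 quartz=2
After 5 (craft hammer): hammer=1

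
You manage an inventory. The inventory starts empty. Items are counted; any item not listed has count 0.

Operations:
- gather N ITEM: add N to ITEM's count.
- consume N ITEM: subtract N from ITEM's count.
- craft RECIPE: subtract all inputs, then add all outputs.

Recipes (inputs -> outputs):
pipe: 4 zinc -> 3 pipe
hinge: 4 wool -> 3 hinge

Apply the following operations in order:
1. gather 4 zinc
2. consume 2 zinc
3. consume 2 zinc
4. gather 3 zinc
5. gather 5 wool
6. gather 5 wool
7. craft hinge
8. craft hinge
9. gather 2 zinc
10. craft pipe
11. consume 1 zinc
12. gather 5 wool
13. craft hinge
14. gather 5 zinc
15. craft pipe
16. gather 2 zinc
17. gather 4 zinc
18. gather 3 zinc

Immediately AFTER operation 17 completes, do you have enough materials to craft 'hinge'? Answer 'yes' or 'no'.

After 1 (gather 4 zinc): zinc=4
After 2 (consume 2 zinc): zinc=2
After 3 (consume 2 zinc): (empty)
After 4 (gather 3 zinc): zinc=3
After 5 (gather 5 wool): wool=5 zinc=3
After 6 (gather 5 wool): wool=10 zinc=3
After 7 (craft hinge): hinge=3 wool=6 zinc=3
After 8 (craft hinge): hinge=6 wool=2 zinc=3
After 9 (gather 2 zinc): hinge=6 wool=2 zinc=5
After 10 (craft pipe): hinge=6 pipe=3 wool=2 zinc=1
After 11 (consume 1 zinc): hinge=6 pipe=3 wool=2
After 12 (gather 5 wool): hinge=6 pipe=3 wool=7
After 13 (craft hinge): hinge=9 pipe=3 wool=3
After 14 (gather 5 zinc): hinge=9 pipe=3 wool=3 zinc=5
After 15 (craft pipe): hinge=9 pipe=6 wool=3 zinc=1
After 16 (gather 2 zinc): hinge=9 pipe=6 wool=3 zinc=3
After 17 (gather 4 zinc): hinge=9 pipe=6 wool=3 zinc=7

Answer: no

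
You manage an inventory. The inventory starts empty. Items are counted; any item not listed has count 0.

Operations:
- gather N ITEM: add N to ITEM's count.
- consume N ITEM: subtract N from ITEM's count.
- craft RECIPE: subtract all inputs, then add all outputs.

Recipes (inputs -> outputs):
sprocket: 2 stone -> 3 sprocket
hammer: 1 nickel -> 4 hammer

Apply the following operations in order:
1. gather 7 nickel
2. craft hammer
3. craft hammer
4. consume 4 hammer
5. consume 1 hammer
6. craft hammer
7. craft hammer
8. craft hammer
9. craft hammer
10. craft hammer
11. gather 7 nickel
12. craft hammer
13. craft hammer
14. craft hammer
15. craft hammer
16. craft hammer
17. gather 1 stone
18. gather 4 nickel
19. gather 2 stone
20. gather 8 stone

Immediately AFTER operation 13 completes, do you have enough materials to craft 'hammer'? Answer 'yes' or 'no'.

After 1 (gather 7 nickel): nickel=7
After 2 (craft hammer): hammer=4 nickel=6
After 3 (craft hammer): hammer=8 nickel=5
After 4 (consume 4 hammer): hammer=4 nickel=5
After 5 (consume 1 hammer): hammer=3 nickel=5
After 6 (craft hammer): hammer=7 nickel=4
After 7 (craft hammer): hammer=11 nickel=3
After 8 (craft hammer): hammer=15 nickel=2
After 9 (craft hammer): hammer=19 nickel=1
After 10 (craft hammer): hammer=23
After 11 (gather 7 nickel): hammer=23 nickel=7
After 12 (craft hammer): hammer=27 nickel=6
After 13 (craft hammer): hammer=31 nickel=5

Answer: yes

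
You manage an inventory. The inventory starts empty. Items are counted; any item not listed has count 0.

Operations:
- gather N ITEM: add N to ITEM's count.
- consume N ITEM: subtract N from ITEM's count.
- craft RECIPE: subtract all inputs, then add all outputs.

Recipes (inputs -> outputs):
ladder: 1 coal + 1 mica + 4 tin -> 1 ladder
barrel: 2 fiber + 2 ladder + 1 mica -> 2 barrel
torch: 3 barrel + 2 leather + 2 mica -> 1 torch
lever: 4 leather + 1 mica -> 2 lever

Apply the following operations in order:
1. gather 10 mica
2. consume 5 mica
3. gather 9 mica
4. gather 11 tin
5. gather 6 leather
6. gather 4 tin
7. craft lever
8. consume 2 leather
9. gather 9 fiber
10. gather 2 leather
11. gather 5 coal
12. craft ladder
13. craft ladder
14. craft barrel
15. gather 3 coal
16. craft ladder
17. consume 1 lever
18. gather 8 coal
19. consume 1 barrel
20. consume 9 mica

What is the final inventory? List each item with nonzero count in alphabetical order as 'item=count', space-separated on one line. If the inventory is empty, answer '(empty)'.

Answer: barrel=1 coal=13 fiber=7 ladder=1 leather=2 lever=1 tin=3

Derivation:
After 1 (gather 10 mica): mica=10
After 2 (consume 5 mica): mica=5
After 3 (gather 9 mica): mica=14
After 4 (gather 11 tin): mica=14 tin=11
After 5 (gather 6 leather): leather=6 mica=14 tin=11
After 6 (gather 4 tin): leather=6 mica=14 tin=15
After 7 (craft lever): leather=2 lever=2 mica=13 tin=15
After 8 (consume 2 leather): lever=2 mica=13 tin=15
After 9 (gather 9 fiber): fiber=9 lever=2 mica=13 tin=15
After 10 (gather 2 leather): fiber=9 leather=2 lever=2 mica=13 tin=15
After 11 (gather 5 coal): coal=5 fiber=9 leather=2 lever=2 mica=13 tin=15
After 12 (craft ladder): coal=4 fiber=9 ladder=1 leather=2 lever=2 mica=12 tin=11
After 13 (craft ladder): coal=3 fiber=9 ladder=2 leather=2 lever=2 mica=11 tin=7
After 14 (craft barrel): barrel=2 coal=3 fiber=7 leather=2 lever=2 mica=10 tin=7
After 15 (gather 3 coal): barrel=2 coal=6 fiber=7 leather=2 lever=2 mica=10 tin=7
After 16 (craft ladder): barrel=2 coal=5 fiber=7 ladder=1 leather=2 lever=2 mica=9 tin=3
After 17 (consume 1 lever): barrel=2 coal=5 fiber=7 ladder=1 leather=2 lever=1 mica=9 tin=3
After 18 (gather 8 coal): barrel=2 coal=13 fiber=7 ladder=1 leather=2 lever=1 mica=9 tin=3
After 19 (consume 1 barrel): barrel=1 coal=13 fiber=7 ladder=1 leather=2 lever=1 mica=9 tin=3
After 20 (consume 9 mica): barrel=1 coal=13 fiber=7 ladder=1 leather=2 lever=1 tin=3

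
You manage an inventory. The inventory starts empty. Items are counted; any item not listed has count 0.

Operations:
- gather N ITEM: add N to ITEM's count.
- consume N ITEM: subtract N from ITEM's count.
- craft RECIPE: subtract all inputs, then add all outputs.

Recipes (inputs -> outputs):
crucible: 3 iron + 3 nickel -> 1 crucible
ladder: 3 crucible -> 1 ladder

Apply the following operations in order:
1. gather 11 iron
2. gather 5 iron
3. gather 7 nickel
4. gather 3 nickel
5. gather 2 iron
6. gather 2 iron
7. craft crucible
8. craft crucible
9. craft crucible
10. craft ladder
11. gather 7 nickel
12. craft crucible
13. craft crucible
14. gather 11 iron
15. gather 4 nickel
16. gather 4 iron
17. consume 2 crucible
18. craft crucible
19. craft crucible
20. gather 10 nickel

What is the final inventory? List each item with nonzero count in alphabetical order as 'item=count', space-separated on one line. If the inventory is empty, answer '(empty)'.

Answer: crucible=2 iron=14 ladder=1 nickel=10

Derivation:
After 1 (gather 11 iron): iron=11
After 2 (gather 5 iron): iron=16
After 3 (gather 7 nickel): iron=16 nickel=7
After 4 (gather 3 nickel): iron=16 nickel=10
After 5 (gather 2 iron): iron=18 nickel=10
After 6 (gather 2 iron): iron=20 nickel=10
After 7 (craft crucible): crucible=1 iron=17 nickel=7
After 8 (craft crucible): crucible=2 iron=14 nickel=4
After 9 (craft crucible): crucible=3 iron=11 nickel=1
After 10 (craft ladder): iron=11 ladder=1 nickel=1
After 11 (gather 7 nickel): iron=11 ladder=1 nickel=8
After 12 (craft crucible): crucible=1 iron=8 ladder=1 nickel=5
After 13 (craft crucible): crucible=2 iron=5 ladder=1 nickel=2
After 14 (gather 11 iron): crucible=2 iron=16 ladder=1 nickel=2
After 15 (gather 4 nickel): crucible=2 iron=16 ladder=1 nickel=6
After 16 (gather 4 iron): crucible=2 iron=20 ladder=1 nickel=6
After 17 (consume 2 crucible): iron=20 ladder=1 nickel=6
After 18 (craft crucible): crucible=1 iron=17 ladder=1 nickel=3
After 19 (craft crucible): crucible=2 iron=14 ladder=1
After 20 (gather 10 nickel): crucible=2 iron=14 ladder=1 nickel=10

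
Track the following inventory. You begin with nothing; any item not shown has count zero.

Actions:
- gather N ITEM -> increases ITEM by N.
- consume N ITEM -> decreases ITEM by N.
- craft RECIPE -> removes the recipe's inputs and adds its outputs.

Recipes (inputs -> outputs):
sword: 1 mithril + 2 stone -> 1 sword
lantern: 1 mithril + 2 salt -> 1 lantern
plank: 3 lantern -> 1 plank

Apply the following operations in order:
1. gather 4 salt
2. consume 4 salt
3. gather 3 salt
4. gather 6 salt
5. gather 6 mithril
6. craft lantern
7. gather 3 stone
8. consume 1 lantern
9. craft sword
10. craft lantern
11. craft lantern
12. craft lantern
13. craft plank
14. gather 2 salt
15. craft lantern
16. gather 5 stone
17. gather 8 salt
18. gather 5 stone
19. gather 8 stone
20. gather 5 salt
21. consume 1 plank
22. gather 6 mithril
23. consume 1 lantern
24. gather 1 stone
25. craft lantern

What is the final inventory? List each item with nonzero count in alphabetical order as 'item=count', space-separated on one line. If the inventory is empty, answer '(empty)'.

After 1 (gather 4 salt): salt=4
After 2 (consume 4 salt): (empty)
After 3 (gather 3 salt): salt=3
After 4 (gather 6 salt): salt=9
After 5 (gather 6 mithril): mithril=6 salt=9
After 6 (craft lantern): lantern=1 mithril=5 salt=7
After 7 (gather 3 stone): lantern=1 mithril=5 salt=7 stone=3
After 8 (consume 1 lantern): mithril=5 salt=7 stone=3
After 9 (craft sword): mithril=4 salt=7 stone=1 sword=1
After 10 (craft lantern): lantern=1 mithril=3 salt=5 stone=1 sword=1
After 11 (craft lantern): lantern=2 mithril=2 salt=3 stone=1 sword=1
After 12 (craft lantern): lantern=3 mithril=1 salt=1 stone=1 sword=1
After 13 (craft plank): mithril=1 plank=1 salt=1 stone=1 sword=1
After 14 (gather 2 salt): mithril=1 plank=1 salt=3 stone=1 sword=1
After 15 (craft lantern): lantern=1 plank=1 salt=1 stone=1 sword=1
After 16 (gather 5 stone): lantern=1 plank=1 salt=1 stone=6 sword=1
After 17 (gather 8 salt): lantern=1 plank=1 salt=9 stone=6 sword=1
After 18 (gather 5 stone): lantern=1 plank=1 salt=9 stone=11 sword=1
After 19 (gather 8 stone): lantern=1 plank=1 salt=9 stone=19 sword=1
After 20 (gather 5 salt): lantern=1 plank=1 salt=14 stone=19 sword=1
After 21 (consume 1 plank): lantern=1 salt=14 stone=19 sword=1
After 22 (gather 6 mithril): lantern=1 mithril=6 salt=14 stone=19 sword=1
After 23 (consume 1 lantern): mithril=6 salt=14 stone=19 sword=1
After 24 (gather 1 stone): mithril=6 salt=14 stone=20 sword=1
After 25 (craft lantern): lantern=1 mithril=5 salt=12 stone=20 sword=1

Answer: lantern=1 mithril=5 salt=12 stone=20 sword=1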